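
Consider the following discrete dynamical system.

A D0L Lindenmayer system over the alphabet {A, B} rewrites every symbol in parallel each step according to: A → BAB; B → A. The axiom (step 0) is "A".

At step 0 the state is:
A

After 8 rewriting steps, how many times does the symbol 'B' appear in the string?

t=0: A
t=1: BAB
t=2: ABABA
t=3: BABABABABAB
t=4: ABABABABABABABABABABA
t=5: BABABABABABABABABABABABABABABABABABABABABAB
t=6: ABABABABABABABABABABABABABABABABABABABABABABABABABABABABABABABABABABABABABABABABABABA
t=7: BABABABABABABABABABABABABABABABABABABABABABABABABABABABABA…ABABABABABABABABABABABABABABABABABABABABABABABABABABABABAB  (len 171)
t=8: ABABABABABABABABABABABABABABABABABABABABABABABABABABABABAB…BABABABABABABABABABABABABABABABABABABABABABABABABABABABABA  (len 341)

170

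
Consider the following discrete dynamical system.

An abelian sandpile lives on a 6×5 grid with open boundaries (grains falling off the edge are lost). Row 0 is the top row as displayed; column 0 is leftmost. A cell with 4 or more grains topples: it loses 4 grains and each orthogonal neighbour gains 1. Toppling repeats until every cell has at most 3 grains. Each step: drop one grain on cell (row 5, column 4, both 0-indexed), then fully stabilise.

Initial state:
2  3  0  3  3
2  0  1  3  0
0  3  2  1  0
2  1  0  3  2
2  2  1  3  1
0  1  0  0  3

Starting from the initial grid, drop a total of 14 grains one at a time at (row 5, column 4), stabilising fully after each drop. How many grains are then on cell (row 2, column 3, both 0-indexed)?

[0] 2  3  0  3  3
2  0  1  3  0
0  3  2  1  0
2  1  0  3  2
2  2  1  3  1
0  1  0  0  3
[1] 2  3  0  3  3
2  0  1  3  0
0  3  2  1  0
2  1  0  3  2
2  2  1  3  2
0  1  0  1  0
[2] 2  3  0  3  3
2  0  1  3  0
0  3  2  1  0
2  1  0  3  2
2  2  1  3  2
0  1  0  1  1
[3] 2  3  0  3  3
2  0  1  3  0
0  3  2  1  0
2  1  0  3  2
2  2  1  3  2
0  1  0  1  2
[4] 2  3  0  3  3
2  0  1  3  0
0  3  2  1  0
2  1  0  3  2
2  2  1  3  2
0  1  0  1  3
[5] 2  3  0  3  3
2  0  1  3  0
0  3  2  1  0
2  1  0  3  2
2  2  1  3  3
0  1  0  2  0
[6] 2  3  0  3  3
2  0  1  3  0
0  3  2  1  0
2  1  0  3  2
2  2  1  3  3
0  1  0  2  1
[7] 2  3  0  3  3
2  0  1  3  0
0  3  2  1  0
2  1  0  3  2
2  2  1  3  3
0  1  0  2  2
[8] 2  3  0  3  3
2  0  1  3  0
0  3  2  1  0
2  1  0  3  2
2  2  1  3  3
0  1  0  2  3
[9] 2  3  0  3  3
2  0  1  3  0
0  3  2  2  1
2  1  1  1  0
2  2  2  2  2
0  1  1  0  2
[10] 2  3  0  3  3
2  0  1  3  0
0  3  2  2  1
2  1  1  1  0
2  2  2  2  2
0  1  1  0  3
[11] 2  3  0  3  3
2  0  1  3  0
0  3  2  2  1
2  1  1  1  0
2  2  2  2  3
0  1  1  1  0
[12] 2  3  0  3  3
2  0  1  3  0
0  3  2  2  1
2  1  1  1  0
2  2  2  2  3
0  1  1  1  1
[13] 2  3  0  3  3
2  0  1  3  0
0  3  2  2  1
2  1  1  1  0
2  2  2  2  3
0  1  1  1  2
[14] 2  3  0  3  3
2  0  1  3  0
0  3  2  2  1
2  1  1  1  0
2  2  2  2  3
0  1  1  1  3

2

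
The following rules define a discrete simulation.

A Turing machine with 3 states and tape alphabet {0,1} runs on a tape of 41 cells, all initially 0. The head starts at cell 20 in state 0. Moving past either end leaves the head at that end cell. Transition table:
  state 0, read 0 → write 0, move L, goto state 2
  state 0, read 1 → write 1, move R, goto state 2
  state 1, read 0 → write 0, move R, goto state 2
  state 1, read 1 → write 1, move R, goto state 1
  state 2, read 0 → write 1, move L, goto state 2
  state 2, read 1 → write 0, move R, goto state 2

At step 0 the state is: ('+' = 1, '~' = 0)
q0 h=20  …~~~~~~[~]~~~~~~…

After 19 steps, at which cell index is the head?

1

0) q0 h=20  …~~~~~~[~]~~~~~~…
1) q2 h=19  …~~~~~~[~]~~~~~~…
2) q2 h=18  …~~~~~~[~]+~~~~~…
3) q2 h=17  …~~~~~~[~]++~~~~…
4) q2 h=16  …~~~~~~[~]+++~~~…
5) q2 h=15  …~~~~~~[~]++++~~…
6) q2 h=14  …~~~~~~[~]+++++~…
7) q2 h=13  …~~~~~~[~]++++++…
8) q2 h=12  …~~~~~~[~]++++++…
9) q2 h=11  …~~~~~~[~]++++++…
10) q2 h=10  …~~~~~~[~]++++++…
11) q2 h= 9  …~~~~~~[~]++++++…
12) q2 h= 8  …~~~~~~[~]++++++…
13) q2 h= 7  …~~~~~~[~]++++++…
14) q2 h= 6  |~~~~~~[~]++++++…
15) q2 h= 5  |~~~~~[~]++++++…
16) q2 h= 4  |~~~~[~]++++++…
17) q2 h= 3  |~~~[~]++++++…
18) q2 h= 2  |~~[~]++++++…
19) q2 h= 1  |~[~]++++++…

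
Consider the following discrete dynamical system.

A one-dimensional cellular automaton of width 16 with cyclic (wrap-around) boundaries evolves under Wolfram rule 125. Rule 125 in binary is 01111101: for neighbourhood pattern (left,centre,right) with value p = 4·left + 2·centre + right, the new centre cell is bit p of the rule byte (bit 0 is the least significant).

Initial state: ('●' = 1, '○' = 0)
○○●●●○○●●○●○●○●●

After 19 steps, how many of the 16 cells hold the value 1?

gen 0: ○○●●●○○●●○●○●○●●
gen 1: ●○●○●●○●●●●●●●●●
gen 2: ●●●●●●●●○○○○○○○○
gen 3: ●○○○○○○●●●●●●●●○
gen 4: ●●●●●●○●○○○○○○●●
gen 5: ○○○○○●●●●●●●●○●○
gen 6: ●●●●○●○○○○○○●●●●
gen 7: ○○○●●●●●●●●○●○○○
gen 8: ●●○●○○○○○○●●●●●●
gen 9: ○●●●●●●●●○●○○○○○
gen 10: ○●○○○○○○●●●●●●●●
gen 11: ●●●●●●●○●○○○○○○●
gen 12: ○○○○○○●●●●●●●●○●
gen 13: ●●●●●○●○○○○○○●●●
gen 14: ○○○○●●●●●●●●○●○○
gen 15: ●●●○●○○○○○○●●●●●
gen 16: ○○●●●●●●●●○●○○○○
gen 17: ●○●○○○○○○●●●●●●●
gen 18: ●●●●●●●●○●○○○○○○
gen 19: ●○○○○○○●●●●●●●●○

9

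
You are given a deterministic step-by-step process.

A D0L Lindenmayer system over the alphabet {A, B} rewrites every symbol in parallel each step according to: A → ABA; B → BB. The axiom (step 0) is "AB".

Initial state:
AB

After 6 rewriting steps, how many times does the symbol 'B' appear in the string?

256

0) AB
1) ABABB
2) ABABBABABBBB
3) ABABBABABBBBABABBABABBBBBBBB
4) ABABBABABBBBABABBABABBBBBBBBABABBABABBBBABABBABABBBBBBBBBBBBBBBB
5) ABABBABABBBBABABBABABBBBBBBBABABBABABBBBABABBABABBBBBBBBBB…BBBBBBABABBABABBBBABABBABABBBBBBBBBBBBBBBBBBBBBBBBBBBBBBBB  (len 144)
6) ABABBABABBBBABABBABABBBBBBBBABABBABABBBBABABBABABBBBBBBBBB…BBBBBBBBBBBBBBBBBBBBBBBBBBBBBBBBBBBBBBBBBBBBBBBBBBBBBBBBBB  (len 320)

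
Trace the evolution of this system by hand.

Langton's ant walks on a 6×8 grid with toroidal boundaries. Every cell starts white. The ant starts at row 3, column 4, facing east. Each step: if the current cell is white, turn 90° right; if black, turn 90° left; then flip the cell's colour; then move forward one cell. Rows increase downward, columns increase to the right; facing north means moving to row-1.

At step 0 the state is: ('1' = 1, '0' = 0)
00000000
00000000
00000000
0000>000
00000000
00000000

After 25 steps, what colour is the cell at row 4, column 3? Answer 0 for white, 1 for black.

1

t=0: 00000000
00000000
00000000
0000>000
00000000
00000000
t=1: 00000000
00000000
00000000
00001000
0000v000
00000000
t=2: 00000000
00000000
00000000
00001000
000<1000
00000000
t=3: 00000000
00000000
00000000
000^1000
00011000
00000000
t=4: 00000000
00000000
00000000
0001>000
00011000
00000000
t=5: 00000000
00000000
0000^000
00010000
00011000
00000000
t=6: 00000000
00000000
00001>00
00010000
00011000
00000000
t=7: 00000000
00000000
00001100
00010v00
00011000
00000000
t=8: 00000000
00000000
00001100
0001<100
00011000
00000000
t=9: 00000000
00000000
0000^100
00011100
00011000
00000000
t=10: 00000000
00000000
000<0100
00011100
00011000
00000000
t=11: 00000000
000^0000
00010100
00011100
00011000
00000000
t=12: 00000000
0001>000
00010100
00011100
00011000
00000000
t=13: 00000000
00011000
0001v100
00011100
00011000
00000000
t=14: 00000000
00011000
000<1100
00011100
00011000
00000000
t=15: 00000000
00011000
00001100
000v1100
00011000
00000000
t=16: 00000000
00011000
00001100
0000>100
00011000
00000000
t=17: 00000000
00011000
0000^100
00000100
00011000
00000000
t=18: 00000000
00011000
000<0100
00000100
00011000
00000000
t=19: 00000000
000^1000
00010100
00000100
00011000
00000000
t=20: 00000000
00<01000
00010100
00000100
00011000
00000000
t=21: 00^00000
00101000
00010100
00000100
00011000
00000000
t=22: 001>0000
00101000
00010100
00000100
00011000
00000000
t=23: 00110000
001v1000
00010100
00000100
00011000
00000000
t=24: 00110000
00<11000
00010100
00000100
00011000
00000000
t=25: 00110000
00011000
00v10100
00000100
00011000
00000000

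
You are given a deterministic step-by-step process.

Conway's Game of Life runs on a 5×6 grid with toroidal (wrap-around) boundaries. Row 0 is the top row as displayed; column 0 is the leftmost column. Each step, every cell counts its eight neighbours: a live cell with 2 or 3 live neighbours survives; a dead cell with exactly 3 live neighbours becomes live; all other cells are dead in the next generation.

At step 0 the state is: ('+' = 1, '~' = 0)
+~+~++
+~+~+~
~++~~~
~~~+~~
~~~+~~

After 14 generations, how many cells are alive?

0) +~+~++
+~+~+~
~++~~~
~~~+~~
~~~+~~
1) +~+~+~
+~+~+~
~++~~~
~~~+~~
~~++~+
2) +~+~+~
+~+~~~
~++~~~
~+~++~
~++~~+
3) +~+~~~
+~+~~+
+~~~~~
~~~++~
~~~~~+
4) +~~~~~
+~~~~+
++~++~
~~~~++
~~~+++
5) +~~~~~
~~~~+~
~+~+~~
~~+~~~
+~~+~~
6) ~~~~~+
~~~~~~
~~++~~
~+++~~
~+~~~~
7) ~~~~~~
~~~~~~
~+~+~~
~+~+~~
++~~~~
8) ~~~~~~
~~~~~~
~~~~~~
~+~~~~
+++~~~
9) ~+~~~~
~~~~~~
~~~~~~
+++~~~
+++~~~
10) +++~~~
~~~~~~
~+~~~~
+~+~~~
~~~~~~
11) ~+~~~~
+~+~~~
~+~~~~
~+~~~~
+~+~~~
12) +~+~~~
+~+~~~
+++~~~
+++~~~
+~+~~~
13) +~++~+
+~++~+
~~~+~+
~~~+~+
+~++~+
14) ~~~~~~
~~~~~~
~~~+~+
~~~+~+
~~~~~~

4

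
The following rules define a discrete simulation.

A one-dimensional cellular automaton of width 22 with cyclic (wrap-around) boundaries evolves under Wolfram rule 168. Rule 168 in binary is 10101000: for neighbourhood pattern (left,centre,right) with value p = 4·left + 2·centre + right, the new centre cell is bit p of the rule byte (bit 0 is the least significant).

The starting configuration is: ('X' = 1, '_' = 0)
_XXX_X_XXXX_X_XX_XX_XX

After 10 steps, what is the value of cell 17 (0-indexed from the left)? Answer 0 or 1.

k=0  _XXX_X_XXXX_X_XX_XX_XX
k=1  XXX_X_XXXX_X_XX_XX_XX_
k=2  XX_X_XXXX_X_XX_XX_XX_X
k=3  X_X_XXXX_X_XX_XX_XX_XX
k=4  _X_XXXX_X_XX_XX_XX_XXX
k=5  X_XXXX_X_XX_XX_XX_XXX_
k=6  _XXXX_X_XX_XX_XX_XXX_X
k=7  XXXX_X_XX_XX_XX_XXX_X_
k=8  XXX_X_XX_XX_XX_XXX_X_X
k=9  XX_X_XX_XX_XX_XXX_X_XX
k=10  X_X_XX_XX_XX_XXX_X_XXX

1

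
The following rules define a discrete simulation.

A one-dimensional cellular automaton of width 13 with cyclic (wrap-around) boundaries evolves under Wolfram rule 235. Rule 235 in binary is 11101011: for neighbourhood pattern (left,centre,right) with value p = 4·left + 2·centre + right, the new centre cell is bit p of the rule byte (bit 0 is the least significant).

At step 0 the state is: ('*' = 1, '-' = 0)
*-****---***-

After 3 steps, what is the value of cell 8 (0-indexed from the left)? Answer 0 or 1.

[0] *-****---***-
[1] -*****-******
[2] *************
[3] *************

1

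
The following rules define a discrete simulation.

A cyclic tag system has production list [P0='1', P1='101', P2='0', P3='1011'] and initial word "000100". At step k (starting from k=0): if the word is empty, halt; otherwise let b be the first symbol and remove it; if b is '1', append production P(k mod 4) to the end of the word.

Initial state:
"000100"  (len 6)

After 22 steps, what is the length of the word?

14

[0] "000100"  (len 6)
[1] "00100"  (len 5)
[2] "0100"  (len 4)
[3] "100"  (len 3)
[4] "001011"  (len 6)
[5] "01011"  (len 5)
[6] "1011"  (len 4)
[7] "0110"  (len 4)
[8] "110"  (len 3)
[9] "101"  (len 3)
[10] "01101"  (len 5)
[11] "1101"  (len 4)
[12] "1011011"  (len 7)
[13] "0110111"  (len 7)
[14] "110111"  (len 6)
[15] "101110"  (len 6)
[16] "011101011"  (len 9)
[17] "11101011"  (len 8)
[18] "1101011101"  (len 10)
[19] "1010111010"  (len 10)
[20] "0101110101011"  (len 13)
[21] "101110101011"  (len 12)
[22] "01110101011101"  (len 14)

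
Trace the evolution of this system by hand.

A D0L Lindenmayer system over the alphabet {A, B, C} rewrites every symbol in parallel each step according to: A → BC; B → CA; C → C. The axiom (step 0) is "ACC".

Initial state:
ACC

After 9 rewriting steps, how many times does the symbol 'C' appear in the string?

11

gen 0: ACC
gen 1: BCCC
gen 2: CACCC
gen 3: CBCCCC
gen 4: CCACCCC
gen 5: CCBCCCCC
gen 6: CCCACCCCC
gen 7: CCCBCCCCCC
gen 8: CCCCACCCCCC
gen 9: CCCCBCCCCCCC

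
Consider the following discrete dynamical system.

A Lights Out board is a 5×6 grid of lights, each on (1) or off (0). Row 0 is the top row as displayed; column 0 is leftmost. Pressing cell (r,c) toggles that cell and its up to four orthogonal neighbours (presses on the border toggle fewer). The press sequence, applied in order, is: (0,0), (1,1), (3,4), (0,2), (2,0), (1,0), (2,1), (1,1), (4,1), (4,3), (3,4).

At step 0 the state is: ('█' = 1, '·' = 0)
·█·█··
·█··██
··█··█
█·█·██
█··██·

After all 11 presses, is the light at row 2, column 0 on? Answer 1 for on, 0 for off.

1

gen 0: ·█·█··
·█··██
··█··█
█·█·██
█··██·
gen 1: █··█··
██··██
··█··█
█·█·██
█··██·
gen 2: ██·█··
··█·██
·██··█
█·█·██
█··██·
gen 3: ██·█··
··█·██
·██·██
█·██··
█··█··
gen 4: █·█···
····██
·██·██
█·██··
█··█··
gen 5: █·█···
█···██
█·█·██
··██··
█··█··
gen 6: ··█···
·█··██
··█·██
··██··
█··█··
gen 7: ··█···
····██
██··██
·███··
█··█··
gen 8: ·██···
███·██
█···██
·███··
█··█··
gen 9: ·██···
███·██
█···██
··██··
·███··
gen 10: ·██···
███·██
█···██
··█···
·█··█·
gen 11: ·██···
███·██
█····█
··████
·█····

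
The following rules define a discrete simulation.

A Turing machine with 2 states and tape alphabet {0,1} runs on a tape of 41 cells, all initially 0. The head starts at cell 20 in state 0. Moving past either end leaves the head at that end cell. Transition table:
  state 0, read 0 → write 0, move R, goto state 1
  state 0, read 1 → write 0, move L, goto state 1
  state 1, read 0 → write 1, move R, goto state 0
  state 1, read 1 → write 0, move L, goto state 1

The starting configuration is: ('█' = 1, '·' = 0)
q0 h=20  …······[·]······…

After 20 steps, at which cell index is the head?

40

0) q0 h=20  …······[·]······…
1) q1 h=21  …······[·]······…
2) q0 h=22  …·····█[·]······…
3) q1 h=23  …····█·[·]······…
4) q0 h=24  …···█·█[·]······…
5) q1 h=25  …··█·█·[·]······…
6) q0 h=26  …·█·█·█[·]······…
7) q1 h=27  …█·█·█·[·]······…
8) q0 h=28  …·█·█·█[·]······…
9) q1 h=29  …█·█·█·[·]······…
10) q0 h=30  …·█·█·█[·]······…
11) q1 h=31  …█·█·█·[·]······…
12) q0 h=32  …·█·█·█[·]······…
13) q1 h=33  …█·█·█·[·]······…
14) q0 h=34  …·█·█·█[·]······|
15) q1 h=35  …█·█·█·[·]·····|
16) q0 h=36  …·█·█·█[·]····|
17) q1 h=37  …█·█·█·[·]···|
18) q0 h=38  …·█·█·█[·]··|
19) q1 h=39  …█·█·█·[·]·|
20) q0 h=40  …·█·█·█[·]|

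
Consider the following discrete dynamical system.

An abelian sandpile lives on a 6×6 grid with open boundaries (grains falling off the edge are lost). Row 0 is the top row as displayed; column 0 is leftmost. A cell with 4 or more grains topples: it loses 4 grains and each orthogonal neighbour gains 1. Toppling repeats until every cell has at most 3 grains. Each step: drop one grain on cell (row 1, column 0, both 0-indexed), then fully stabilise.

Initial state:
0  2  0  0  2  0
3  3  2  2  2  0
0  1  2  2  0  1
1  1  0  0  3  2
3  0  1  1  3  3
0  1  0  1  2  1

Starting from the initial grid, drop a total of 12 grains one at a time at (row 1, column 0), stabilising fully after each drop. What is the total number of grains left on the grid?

49

gen 0: 0  2  0  0  2  0
3  3  2  2  2  0
0  1  2  2  0  1
1  1  0  0  3  2
3  0  1  1  3  3
0  1  0  1  2  1
gen 1: 1  3  0  0  2  0
1  0  3  2  2  0
1  2  2  2  0  1
1  1  0  0  3  2
3  0  1  1  3  3
0  1  0  1  2  1
gen 2: 1  3  0  0  2  0
2  0  3  2  2  0
1  2  2  2  0  1
1  1  0  0  3  2
3  0  1  1  3  3
0  1  0  1  2  1
gen 3: 1  3  0  0  2  0
3  0  3  2  2  0
1  2  2  2  0  1
1  1  0  0  3  2
3  0  1  1  3  3
0  1  0  1  2  1
gen 4: 2  3  0  0  2  0
0  1  3  2  2  0
2  2  2  2  0  1
1  1  0  0  3  2
3  0  1  1  3  3
0  1  0  1  2  1
gen 5: 2  3  0  0  2  0
1  1  3  2  2  0
2  2  2  2  0  1
1  1  0  0  3  2
3  0  1  1  3  3
0  1  0  1  2  1
gen 6: 2  3  0  0  2  0
2  1  3  2  2  0
2  2  2  2  0  1
1  1  0  0  3  2
3  0  1  1  3  3
0  1  0  1  2  1
gen 7: 2  3  0  0  2  0
3  1  3  2  2  0
2  2  2  2  0  1
1  1  0  0  3  2
3  0  1  1  3  3
0  1  0  1  2  1
gen 8: 3  3  0  0  2  0
0  2  3  2  2  0
3  2  2  2  0  1
1  1  0  0  3  2
3  0  1  1  3  3
0  1  0  1  2  1
gen 9: 3  3  0  0  2  0
1  2  3  2  2  0
3  2  2  2  0  1
1  1  0  0  3  2
3  0  1  1  3  3
0  1  0  1  2  1
gen 10: 3  3  0  0  2  0
2  2  3  2  2  0
3  2  2  2  0  1
1  1  0  0  3  2
3  0  1  1  3  3
0  1  0  1  2  1
gen 11: 3  3  0  0  2  0
3  2  3  2  2  0
3  2  2  2  0  1
1  1  0  0  3  2
3  0  1  1  3  3
0  1  0  1  2  1
gen 12: 1  1  2  0  2  0
3  2  1  3  2  0
1  1  0  3  0  1
2  2  1  0  3  2
3  0  1  1  3  3
0  1  0  1  2  1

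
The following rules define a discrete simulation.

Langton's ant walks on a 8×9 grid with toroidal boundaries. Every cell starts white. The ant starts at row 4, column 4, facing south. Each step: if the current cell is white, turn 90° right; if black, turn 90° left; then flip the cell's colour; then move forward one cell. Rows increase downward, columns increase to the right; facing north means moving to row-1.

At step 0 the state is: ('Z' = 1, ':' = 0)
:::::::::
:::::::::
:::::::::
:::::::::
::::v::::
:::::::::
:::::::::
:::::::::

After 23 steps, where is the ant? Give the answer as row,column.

step 0: :::::::::
:::::::::
:::::::::
:::::::::
::::v::::
:::::::::
:::::::::
:::::::::
step 1: :::::::::
:::::::::
:::::::::
:::::::::
:::<Z::::
:::::::::
:::::::::
:::::::::
step 2: :::::::::
:::::::::
:::::::::
:::^:::::
:::ZZ::::
:::::::::
:::::::::
:::::::::
step 3: :::::::::
:::::::::
:::::::::
:::Z>::::
:::ZZ::::
:::::::::
:::::::::
:::::::::
step 4: :::::::::
:::::::::
:::::::::
:::ZZ::::
:::Zv::::
:::::::::
:::::::::
:::::::::
step 5: :::::::::
:::::::::
:::::::::
:::ZZ::::
:::Z:>:::
:::::::::
:::::::::
:::::::::
step 6: :::::::::
:::::::::
:::::::::
:::ZZ::::
:::Z:Z:::
:::::v:::
:::::::::
:::::::::
step 7: :::::::::
:::::::::
:::::::::
:::ZZ::::
:::Z:Z:::
::::<Z:::
:::::::::
:::::::::
step 8: :::::::::
:::::::::
:::::::::
:::ZZ::::
:::Z^Z:::
::::ZZ:::
:::::::::
:::::::::
step 9: :::::::::
:::::::::
:::::::::
:::ZZ::::
:::ZZ>:::
::::ZZ:::
:::::::::
:::::::::
step 10: :::::::::
:::::::::
:::::::::
:::ZZ^:::
:::ZZ::::
::::ZZ:::
:::::::::
:::::::::
step 11: :::::::::
:::::::::
:::::::::
:::ZZZ>::
:::ZZ::::
::::ZZ:::
:::::::::
:::::::::
step 12: :::::::::
:::::::::
:::::::::
:::ZZZZ::
:::ZZ:v::
::::ZZ:::
:::::::::
:::::::::
step 13: :::::::::
:::::::::
:::::::::
:::ZZZZ::
:::ZZ<Z::
::::ZZ:::
:::::::::
:::::::::
step 14: :::::::::
:::::::::
:::::::::
:::ZZ^Z::
:::ZZZZ::
::::ZZ:::
:::::::::
:::::::::
step 15: :::::::::
:::::::::
:::::::::
:::Z<:Z::
:::ZZZZ::
::::ZZ:::
:::::::::
:::::::::
step 16: :::::::::
:::::::::
:::::::::
:::Z::Z::
:::ZvZZ::
::::ZZ:::
:::::::::
:::::::::
step 17: :::::::::
:::::::::
:::::::::
:::Z::Z::
:::Z:>Z::
::::ZZ:::
:::::::::
:::::::::
step 18: :::::::::
:::::::::
:::::::::
:::Z:^Z::
:::Z::Z::
::::ZZ:::
:::::::::
:::::::::
step 19: :::::::::
:::::::::
:::::::::
:::Z:Z>::
:::Z::Z::
::::ZZ:::
:::::::::
:::::::::
step 20: :::::::::
:::::::::
::::::^::
:::Z:Z:::
:::Z::Z::
::::ZZ:::
:::::::::
:::::::::
step 21: :::::::::
:::::::::
::::::Z>:
:::Z:Z:::
:::Z::Z::
::::ZZ:::
:::::::::
:::::::::
step 22: :::::::::
:::::::::
::::::ZZ:
:::Z:Z:v:
:::Z::Z::
::::ZZ:::
:::::::::
:::::::::
step 23: :::::::::
:::::::::
::::::ZZ:
:::Z:Z<Z:
:::Z::Z::
::::ZZ:::
:::::::::
:::::::::

3,6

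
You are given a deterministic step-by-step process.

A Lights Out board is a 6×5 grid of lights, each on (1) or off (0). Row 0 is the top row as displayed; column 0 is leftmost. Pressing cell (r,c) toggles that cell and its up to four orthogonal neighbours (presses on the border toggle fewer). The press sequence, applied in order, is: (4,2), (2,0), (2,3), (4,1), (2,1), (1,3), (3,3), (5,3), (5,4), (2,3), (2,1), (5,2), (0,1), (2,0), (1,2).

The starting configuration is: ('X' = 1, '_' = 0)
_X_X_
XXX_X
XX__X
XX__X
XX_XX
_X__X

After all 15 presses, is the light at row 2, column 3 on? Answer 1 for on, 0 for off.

0

t=0: _X_X_
XXX_X
XX__X
XX__X
XX_XX
_X__X
t=1: _X_X_
XXX_X
XX__X
XXX_X
X_X_X
_XX_X
t=2: _X_X_
_XX_X
____X
_XX_X
X_X_X
_XX_X
t=3: _X_X_
_XXXX
__XX_
_XXXX
X_X_X
_XX_X
t=4: _X_X_
_XXXX
__XX_
__XXX
_X__X
__X_X
t=5: _X_X_
__XXX
XX_X_
_XXXX
_X__X
__X_X
t=6: _X___
_____
XX___
_XXXX
_X__X
__X_X
t=7: _X___
_____
XX_X_
_X___
_X_XX
__X_X
t=8: _X___
_____
XX_X_
_X___
_X__X
___X_
t=9: _X___
_____
XX_X_
_X___
_X___
____X
t=10: _X___
___X_
XXX_X
_X_X_
_X___
____X
t=11: _X___
_X_X_
____X
___X_
_X___
____X
t=12: _X___
_X_X_
____X
___X_
_XX__
_XXXX
t=13: X_X__
___X_
____X
___X_
_XX__
_XXXX
t=14: X_X__
X__X_
XX__X
X__X_
_XX__
_XXXX
t=15: X____
XXX__
XXX_X
X__X_
_XX__
_XXXX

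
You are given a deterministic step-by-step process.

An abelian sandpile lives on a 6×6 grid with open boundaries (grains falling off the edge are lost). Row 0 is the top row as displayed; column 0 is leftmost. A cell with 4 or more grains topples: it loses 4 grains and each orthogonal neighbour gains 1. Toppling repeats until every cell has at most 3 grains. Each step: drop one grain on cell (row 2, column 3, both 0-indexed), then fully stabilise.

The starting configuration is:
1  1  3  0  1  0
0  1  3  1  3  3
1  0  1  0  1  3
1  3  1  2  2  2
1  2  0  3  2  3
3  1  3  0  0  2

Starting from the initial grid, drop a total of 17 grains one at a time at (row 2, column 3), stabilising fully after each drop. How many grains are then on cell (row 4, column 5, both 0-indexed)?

1

t=0: 1  1  3  0  1  0
0  1  3  1  3  3
1  0  1  0  1  3
1  3  1  2  2  2
1  2  0  3  2  3
3  1  3  0  0  2
t=1: 1  1  3  0  1  0
0  1  3  1  3  3
1  0  1  1  1  3
1  3  1  2  2  2
1  2  0  3  2  3
3  1  3  0  0  2
t=2: 1  1  3  0  1  0
0  1  3  1  3  3
1  0  1  2  1  3
1  3  1  2  2  2
1  2  0  3  2  3
3  1  3  0  0  2
t=3: 1  1  3  0  1  0
0  1  3  1  3  3
1  0  1  3  1  3
1  3  1  2  2  2
1  2  0  3  2  3
3  1  3  0  0  2
t=4: 1  1  3  0  1  0
0  1  3  2  3  3
1  0  2  0  2  3
1  3  1  3  2  2
1  2  0  3  2  3
3  1  3  0  0  2
t=5: 1  1  3  0  1  0
0  1  3  2  3  3
1  0  2  1  2  3
1  3  1  3  2  2
1  2  0  3  2  3
3  1  3  0  0  2
t=6: 1  1  3  0  1  0
0  1  3  2  3  3
1  0  2  2  2  3
1  3  1  3  2  2
1  2  0  3  2  3
3  1  3  0  0  2
t=7: 1  1  3  0  1  0
0  1  3  2  3  3
1  0  2  3  2  3
1  3  1  3  2  2
1  2  0  3  2  3
3  1  3  0  0  2
t=8: 1  1  3  0  1  0
0  1  3  3  3  3
1  0  3  1  3  3
1  3  2  1  3  2
1  2  1  0  3  3
3  1  3  1  0  2
t=9: 1  1  3  0  1  0
0  1  3  3  3  3
1  0  3  2  3  3
1  3  2  1  3  2
1  2  1  0  3  3
3  1  3  1  0  2
t=10: 1  1  3  0  1  0
0  1  3  3  3  3
1  0  3  3  3  3
1  3  2  1  3  2
1  2  1  0  3  3
3  1  3  1  0  2
t=11: 1  2  0  2  2  1
0  2  2  2  2  1
1  1  1  3  3  2
1  3  3  3  2  1
1  2  1  1  1  1
3  1  3  1  1  3
t=12: 1  2  0  2  2  1
0  2  2  3  3  1
1  2  3  2  1  3
2  0  1  2  0  2
1  3  2  2  2  1
3  1  3  1  1  3
t=13: 1  2  0  2  2  1
0  2  2  3  3  1
1  2  3  3  1  3
2  0  1  2  0  2
1  3  2  2  2  1
3  1  3  1  1  3
t=14: 1  2  1  3  3  1
0  3  0  2  0  2
1  3  1  2  3  3
2  0  2  3  0  2
1  3  2  2  2  1
3  1  3  1  1  3
t=15: 1  2  1  3  3  1
0  3  0  2  0  2
1  3  1  3  3  3
2  0  2  3  0  2
1  3  2  2  2  1
3  1  3  1  1  3
t=16: 1  2  1  3  3  1
0  3  0  3  1  3
1  3  2  2  1  0
2  0  3  0  2  3
1  3  2  3  2  1
3  1  3  1  1  3
t=17: 1  2  1  3  3  1
0  3  0  3  1  3
1  3  2  3  1  0
2  0  3  0  2  3
1  3  2  3  2  1
3  1  3  1  1  3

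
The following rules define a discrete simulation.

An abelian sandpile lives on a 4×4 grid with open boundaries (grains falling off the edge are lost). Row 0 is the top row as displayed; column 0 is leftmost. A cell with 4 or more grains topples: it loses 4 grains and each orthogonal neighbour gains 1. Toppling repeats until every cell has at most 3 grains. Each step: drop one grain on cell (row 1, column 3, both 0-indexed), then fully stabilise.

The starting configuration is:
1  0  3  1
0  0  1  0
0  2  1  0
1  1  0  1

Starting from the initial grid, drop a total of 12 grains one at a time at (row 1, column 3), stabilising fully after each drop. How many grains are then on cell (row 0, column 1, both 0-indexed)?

1

gen 0: 1  0  3  1
0  0  1  0
0  2  1  0
1  1  0  1
gen 1: 1  0  3  1
0  0  1  1
0  2  1  0
1  1  0  1
gen 2: 1  0  3  1
0  0  1  2
0  2  1  0
1  1  0  1
gen 3: 1  0  3  1
0  0  1  3
0  2  1  0
1  1  0  1
gen 4: 1  0  3  2
0  0  2  0
0  2  1  1
1  1  0  1
gen 5: 1  0  3  2
0  0  2  1
0  2  1  1
1  1  0  1
gen 6: 1  0  3  2
0  0  2  2
0  2  1  1
1  1  0  1
gen 7: 1  0  3  2
0  0  2  3
0  2  1  1
1  1  0  1
gen 8: 1  0  3  3
0  0  3  0
0  2  1  2
1  1  0  1
gen 9: 1  0  3  3
0  0  3  1
0  2  1  2
1  1  0  1
gen 10: 1  0  3  3
0  0  3  2
0  2  1  2
1  1  0  1
gen 11: 1  0  3  3
0  0  3  3
0  2  1  2
1  1  0  1
gen 12: 1  1  1  1
0  1  1  2
0  2  2  3
1  1  0  1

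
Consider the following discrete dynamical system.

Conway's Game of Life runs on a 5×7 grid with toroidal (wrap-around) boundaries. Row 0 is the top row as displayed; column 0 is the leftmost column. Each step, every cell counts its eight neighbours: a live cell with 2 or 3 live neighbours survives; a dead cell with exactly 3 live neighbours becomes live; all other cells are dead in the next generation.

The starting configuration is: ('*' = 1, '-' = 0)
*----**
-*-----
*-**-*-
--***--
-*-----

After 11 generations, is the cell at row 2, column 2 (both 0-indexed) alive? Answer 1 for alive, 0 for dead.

0

step 0: *----**
-*-----
*-**-*-
--***--
-*-----
step 1: **----*
-**-**-
-------
----*--
*******
step 2: -------
-**--**
---***-
***-*-*
--***--
step 3: -*--**-
--**-**
-------
**----*
*-*-**-
step 4: **-----
--**-**
-**--*-
**---**
--***--
step 5: **---**
---****
---*---
*----**
--****-
step 6: **-----
--**---
*--*---
--*--**
--**---
step 7: -*-----
*-**---
-*-**-*
-**-*-*
*-**--*
step 8: ------*
*--**--
----*-*
----*-*
---*-**
step 9: *--*--*
*--**-*
*---*-*
*--**-*
*---*-*
step 10: -*-*---
-*-**--
-*-----
-*-**--
-*--*--
step 11: **-*---
**-**--
**-----
**-**--
**--*--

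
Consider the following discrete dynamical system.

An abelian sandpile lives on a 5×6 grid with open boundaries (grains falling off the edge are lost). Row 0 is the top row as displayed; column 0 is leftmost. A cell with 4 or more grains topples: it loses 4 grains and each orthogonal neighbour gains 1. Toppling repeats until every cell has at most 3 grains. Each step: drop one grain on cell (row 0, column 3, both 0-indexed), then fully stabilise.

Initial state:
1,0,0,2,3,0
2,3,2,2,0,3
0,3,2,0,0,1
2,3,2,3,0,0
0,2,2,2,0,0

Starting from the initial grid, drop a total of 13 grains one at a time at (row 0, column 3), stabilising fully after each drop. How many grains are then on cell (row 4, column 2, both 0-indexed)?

step 0: 1,0,0,2,3,0
2,3,2,2,0,3
0,3,2,0,0,1
2,3,2,3,0,0
0,2,2,2,0,0
step 1: 1,0,0,3,3,0
2,3,2,2,0,3
0,3,2,0,0,1
2,3,2,3,0,0
0,2,2,2,0,0
step 2: 1,0,1,1,0,1
2,3,2,3,1,3
0,3,2,0,0,1
2,3,2,3,0,0
0,2,2,2,0,0
step 3: 1,0,1,2,0,1
2,3,2,3,1,3
0,3,2,0,0,1
2,3,2,3,0,0
0,2,2,2,0,0
step 4: 1,0,1,3,0,1
2,3,2,3,1,3
0,3,2,0,0,1
2,3,2,3,0,0
0,2,2,2,0,0
step 5: 1,0,2,1,1,1
2,3,3,0,2,3
0,3,2,1,0,1
2,3,2,3,0,0
0,2,2,2,0,0
step 6: 1,0,2,2,1,1
2,3,3,0,2,3
0,3,2,1,0,1
2,3,2,3,0,0
0,2,2,2,0,0
step 7: 1,0,2,3,1,1
2,3,3,0,2,3
0,3,2,1,0,1
2,3,2,3,0,0
0,2,2,2,0,0
step 8: 1,0,3,0,2,1
2,3,3,1,2,3
0,3,2,1,0,1
2,3,2,3,0,0
0,2,2,2,0,0
step 9: 1,0,3,1,2,1
2,3,3,1,2,3
0,3,2,1,0,1
2,3,2,3,0,0
0,2,2,2,0,0
step 10: 1,0,3,2,2,1
2,3,3,1,2,3
0,3,2,1,0,1
2,3,2,3,0,0
0,2,2,2,0,0
step 11: 1,0,3,3,2,1
2,3,3,1,2,3
0,3,2,1,0,1
2,3,2,3,0,0
0,2,2,2,0,0
step 12: 1,2,1,1,3,1
3,1,2,3,2,3
1,2,1,3,0,1
3,1,1,0,1,0
0,3,3,3,0,0
step 13: 1,2,1,2,3,1
3,1,2,3,2,3
1,2,1,3,0,1
3,1,1,0,1,0
0,3,3,3,0,0

3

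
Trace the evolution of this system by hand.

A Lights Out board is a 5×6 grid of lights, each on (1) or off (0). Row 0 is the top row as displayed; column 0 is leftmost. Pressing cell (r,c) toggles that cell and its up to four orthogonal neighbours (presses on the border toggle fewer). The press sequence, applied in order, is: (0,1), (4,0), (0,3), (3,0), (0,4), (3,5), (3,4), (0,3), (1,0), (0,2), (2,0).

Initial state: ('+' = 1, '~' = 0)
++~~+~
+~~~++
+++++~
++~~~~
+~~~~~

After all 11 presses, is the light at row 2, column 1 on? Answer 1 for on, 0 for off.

0

[0] ++~~+~
+~~~++
+++++~
++~~~~
+~~~~~
[1] ~~+~+~
++~~++
+++++~
++~~~~
+~~~~~
[2] ~~+~+~
++~~++
+++++~
~+~~~~
~+~~~~
[3] ~~~+~~
++~+++
+++++~
~+~~~~
~+~~~~
[4] ~~~+~~
++~+++
~++++~
+~~~~~
++~~~~
[5] ~~~~++
++~+~+
~++++~
+~~~~~
++~~~~
[6] ~~~~++
++~+~+
~+++++
+~~~++
++~~~+
[7] ~~~~++
++~+~+
~+++~+
+~~+~~
++~~++
[8] ~~++~+
++~~~+
~+++~+
+~~+~~
++~~++
[9] +~++~+
~~~~~+
++++~+
+~~+~~
++~~++
[10] ++~~~+
~~+~~+
++++~+
+~~+~~
++~~++
[11] ++~~~+
+~+~~+
~~++~+
~~~+~~
++~~++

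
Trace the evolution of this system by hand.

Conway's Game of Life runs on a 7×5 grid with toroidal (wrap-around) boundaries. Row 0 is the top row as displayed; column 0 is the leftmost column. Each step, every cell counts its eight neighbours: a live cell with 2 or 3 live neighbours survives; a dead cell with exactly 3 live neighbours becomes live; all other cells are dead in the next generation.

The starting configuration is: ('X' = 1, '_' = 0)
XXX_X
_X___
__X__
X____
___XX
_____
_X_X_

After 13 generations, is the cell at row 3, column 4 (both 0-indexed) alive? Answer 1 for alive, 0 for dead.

1

step 0: XXX_X
_X___
__X__
X____
___XX
_____
_X_X_
step 1: ___XX
___X_
_X___
___XX
____X
__XXX
_X_XX
step 2: X____
__XXX
__XXX
X__XX
X_X__
__X__
_____
step 3: ___XX
XXX__
_X___
X____
X_X__
_X___
_____
step 4: XXXXX
XXXXX
__X__
X____
X____
_X___
_____
step 5: _____
_____
__X__
_X___
XX___
_____
___XX
step 6: _____
_____
_____
XXX__
XX___
X___X
_____
step 7: _____
_____
_X___
X_X__
__X__
XX__X
_____
step 8: _____
_____
_X___
__X__
__XXX
XX___
X____
step 9: _____
_____
_____
_XX__
X_XXX
XXXX_
XX___
step 10: _____
_____
_____
XXX_X
_____
_____
X___X
step 11: _____
_____
XX___
XX___
XX___
_____
_____
step 12: _____
_____
XX___
__X_X
XX___
_____
_____
step 13: _____
_____
XX___
__X_X
XX___
_____
_____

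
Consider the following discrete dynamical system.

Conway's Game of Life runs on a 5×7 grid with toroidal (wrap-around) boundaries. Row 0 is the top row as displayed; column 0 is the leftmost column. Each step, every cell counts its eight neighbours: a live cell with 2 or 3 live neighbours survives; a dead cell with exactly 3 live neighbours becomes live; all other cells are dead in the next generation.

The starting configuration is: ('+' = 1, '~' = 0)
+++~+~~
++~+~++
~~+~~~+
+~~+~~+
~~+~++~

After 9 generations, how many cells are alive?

7

k=0  +++~+~~
++~+~++
~~+~~~+
+~~+~~+
~~+~++~
k=1  ~~~~~~~
~~~+++~
~~+++~~
+++++~+
~~+~++~
k=2  ~~~~~~~
~~+~~+~
+~~~~~+
+~~~~~+
+~+~+++
k=3  ~+~++~~
~~~~~~+
++~~~+~
~~~~~~~
++~~~+~
k=4  ~++~+++
~++~+++
+~~~~~+
~~~~~~~
+++~+~~
k=5  ~~~~~~~
~~+~+~~
++~~~~+
~~~~~~+
+~+~+~+
k=6  ~+~~~+~
++~~~~~
++~~~++
~~~~~~~
+~~~~++
k=7  ~+~~~+~
~~+~~+~
~+~~~~+
~+~~~~~
+~~~~++
k=8  ++~~++~
+++~~++
+++~~~~
~+~~~+~
++~~~++
k=9  ~~~~+~~
~~~+++~
~~~~~+~
~~~~~+~
~~+~~~~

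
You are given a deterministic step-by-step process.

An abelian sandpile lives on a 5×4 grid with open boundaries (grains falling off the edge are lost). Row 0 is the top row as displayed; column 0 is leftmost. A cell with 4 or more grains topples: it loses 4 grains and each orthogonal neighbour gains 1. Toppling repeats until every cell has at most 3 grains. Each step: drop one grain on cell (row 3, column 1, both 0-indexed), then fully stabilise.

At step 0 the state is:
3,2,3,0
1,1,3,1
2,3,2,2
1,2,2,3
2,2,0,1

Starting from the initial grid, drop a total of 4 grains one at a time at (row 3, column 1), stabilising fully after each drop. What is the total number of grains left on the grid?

gen 0: 3,2,3,0
1,1,3,1
2,3,2,2
1,2,2,3
2,2,0,1
gen 1: 3,2,3,0
1,1,3,1
2,3,2,2
1,3,2,3
2,2,0,1
gen 2: 3,2,3,0
1,2,3,1
3,0,3,2
2,1,3,3
2,3,0,1
gen 3: 3,2,3,0
1,2,3,1
3,0,3,2
2,2,3,3
2,3,0,1
gen 4: 3,2,3,0
1,2,3,1
3,0,3,2
2,3,3,3
2,3,0,1

40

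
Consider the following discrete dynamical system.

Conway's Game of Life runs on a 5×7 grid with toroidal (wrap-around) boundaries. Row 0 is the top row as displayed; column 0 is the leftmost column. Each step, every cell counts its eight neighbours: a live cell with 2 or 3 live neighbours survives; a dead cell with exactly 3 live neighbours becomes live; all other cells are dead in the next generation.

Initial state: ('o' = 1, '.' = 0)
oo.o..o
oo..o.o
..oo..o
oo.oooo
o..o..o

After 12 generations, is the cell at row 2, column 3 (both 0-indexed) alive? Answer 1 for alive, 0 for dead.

0

0) oo.o..o
oo..o.o
..oo..o
oo.oooo
o..o..o
1) ...oo..
....o..
.......
.o.....
...o...
2) ...oo..
...oo..
.......
.......
..ooo..
3) .....o.
...oo..
.......
...o...
..o.o..
4) .....o.
....o..
...oo..
...o...
...oo..
5) ...o.o.
...ooo.
...oo..
..o....
...oo..
6) ..o..o.
..o..o.
..o..o.
..o....
..ooo..
7) .oo..o.
.oooooo
.ooo...
.oo.o..
.oo.o..
8) ......o
.....oo
.......
o...o..
o...oo.
9) o...o..
.....oo
.....oo
....ooo
o...oo.
10) o...o..
o...o..
o......
o......
o..o...
11) oo.oo.o
oo....o
oo....o
oo....o
oo....o
12) .......
.......
..o..o.
..o..o.
.......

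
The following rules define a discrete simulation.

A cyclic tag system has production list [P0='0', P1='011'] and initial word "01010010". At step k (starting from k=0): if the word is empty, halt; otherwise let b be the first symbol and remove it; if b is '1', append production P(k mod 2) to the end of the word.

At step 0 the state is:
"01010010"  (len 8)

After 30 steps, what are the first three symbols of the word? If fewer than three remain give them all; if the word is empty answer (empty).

001

step 0: "01010010"  (len 8)
step 1: "1010010"  (len 7)
step 2: "010010011"  (len 9)
step 3: "10010011"  (len 8)
step 4: "0010011011"  (len 10)
step 5: "010011011"  (len 9)
step 6: "10011011"  (len 8)
step 7: "00110110"  (len 8)
step 8: "0110110"  (len 7)
step 9: "110110"  (len 6)
step 10: "10110011"  (len 8)
step 11: "01100110"  (len 8)
step 12: "1100110"  (len 7)
step 13: "1001100"  (len 7)
step 14: "001100011"  (len 9)
step 15: "01100011"  (len 8)
step 16: "1100011"  (len 7)
step 17: "1000110"  (len 7)
step 18: "000110011"  (len 9)
step 19: "00110011"  (len 8)
step 20: "0110011"  (len 7)
step 21: "110011"  (len 6)
step 22: "10011011"  (len 8)
step 23: "00110110"  (len 8)
step 24: "0110110"  (len 7)
step 25: "110110"  (len 6)
step 26: "10110011"  (len 8)
step 27: "01100110"  (len 8)
step 28: "1100110"  (len 7)
step 29: "1001100"  (len 7)
step 30: "001100011"  (len 9)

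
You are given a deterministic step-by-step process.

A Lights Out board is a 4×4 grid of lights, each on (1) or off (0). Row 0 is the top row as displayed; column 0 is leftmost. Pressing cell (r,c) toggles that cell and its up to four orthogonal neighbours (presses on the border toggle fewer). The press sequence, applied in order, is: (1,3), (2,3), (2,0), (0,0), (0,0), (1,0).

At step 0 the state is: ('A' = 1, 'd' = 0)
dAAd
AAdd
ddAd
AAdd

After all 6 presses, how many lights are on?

9

step 0: dAAd
AAdd
ddAd
AAdd
step 1: dAAA
AAAA
ddAA
AAdd
step 2: dAAA
AAAd
dddd
AAdA
step 3: dAAA
dAAd
AAdd
dAdA
step 4: AdAA
AAAd
AAdd
dAdA
step 5: dAAA
dAAd
AAdd
dAdA
step 6: AAAA
AdAd
dAdd
dAdA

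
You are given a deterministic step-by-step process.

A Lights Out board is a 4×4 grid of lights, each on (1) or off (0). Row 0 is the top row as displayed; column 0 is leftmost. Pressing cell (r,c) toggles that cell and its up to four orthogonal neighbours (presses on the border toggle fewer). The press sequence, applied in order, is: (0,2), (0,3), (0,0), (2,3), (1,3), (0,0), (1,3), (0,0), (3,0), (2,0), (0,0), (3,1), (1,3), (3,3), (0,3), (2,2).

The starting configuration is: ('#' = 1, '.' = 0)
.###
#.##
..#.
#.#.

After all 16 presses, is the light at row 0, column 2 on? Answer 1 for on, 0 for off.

step 0: .###
#.##
..#.
#.#.
step 1: ....
#..#
..#.
#.#.
step 2: ..##
#...
..#.
#.#.
step 3: ####
....
..#.
#.#.
step 4: ####
...#
...#
#.##
step 5: ###.
..#.
....
#.##
step 6: ..#.
#.#.
....
#.##
step 7: ..##
#..#
...#
#.##
step 8: ####
...#
...#
#.##
step 9: ####
...#
#..#
.###
step 10: ####
#..#
.#.#
####
step 11: ..##
...#
.#.#
####
step 12: ..##
...#
...#
...#
step 13: ..#.
..#.
....
...#
step 14: ..#.
..#.
...#
..#.
step 15: ...#
..##
...#
..#.
step 16: ...#
...#
.##.
....

0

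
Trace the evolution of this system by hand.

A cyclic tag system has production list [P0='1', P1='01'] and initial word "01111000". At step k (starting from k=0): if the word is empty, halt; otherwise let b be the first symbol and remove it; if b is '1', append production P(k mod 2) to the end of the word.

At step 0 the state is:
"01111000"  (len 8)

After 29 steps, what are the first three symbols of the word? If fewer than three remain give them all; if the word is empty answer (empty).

111

gen 0: "01111000"  (len 8)
gen 1: "1111000"  (len 7)
gen 2: "11100001"  (len 8)
gen 3: "11000011"  (len 8)
gen 4: "100001101"  (len 9)
gen 5: "000011011"  (len 9)
gen 6: "00011011"  (len 8)
gen 7: "0011011"  (len 7)
gen 8: "011011"  (len 6)
gen 9: "11011"  (len 5)
gen 10: "101101"  (len 6)
gen 11: "011011"  (len 6)
gen 12: "11011"  (len 5)
gen 13: "10111"  (len 5)
gen 14: "011101"  (len 6)
gen 15: "11101"  (len 5)
gen 16: "110101"  (len 6)
gen 17: "101011"  (len 6)
gen 18: "0101101"  (len 7)
gen 19: "101101"  (len 6)
gen 20: "0110101"  (len 7)
gen 21: "110101"  (len 6)
gen 22: "1010101"  (len 7)
gen 23: "0101011"  (len 7)
gen 24: "101011"  (len 6)
gen 25: "010111"  (len 6)
gen 26: "10111"  (len 5)
gen 27: "01111"  (len 5)
gen 28: "1111"  (len 4)
gen 29: "1111"  (len 4)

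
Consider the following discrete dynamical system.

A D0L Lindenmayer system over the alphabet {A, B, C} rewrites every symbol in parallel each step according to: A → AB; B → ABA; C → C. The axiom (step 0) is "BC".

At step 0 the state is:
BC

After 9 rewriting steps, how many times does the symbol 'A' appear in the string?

1970

step 0: BC
step 1: ABAC
step 2: ABABAABC
step 3: ABABAABABAABABABAC
step 4: ABABAABABAABABABAABABAABABABAABABAABABAABC
step 5: ABABAABABAABABABAABABAABABABAABABAABABAABABABAABABAABABABAABABAABABAABABABAABABAABABABAABABAABABABAC
step 6: ABABAABABAABABABAABABAABABABAABABAABABAABABABAABABAABABABA…BABAABABAABABABAABABAABABAABABABAABABAABABABAABABAABABAABC  (len 240)
step 7: ABABAABABAABABABAABABAABABABAABABAABABAABABABAABABAABABABA…BABAABABAABABABAABABAABABAABABABAABABAABABABAABABAABABABAC  (len 578)
step 8: ABABAABABAABABABAABABAABABABAABABAABABAABABABAABABAABABABA…BABAABABAABABABAABABAABABAABABABAABABAABABABAABABAABABAABC  (len 1394)
step 9: ABABAABABAABABABAABABAABABABAABABAABABAABABABAABABAABABABA…BABAABABAABABABAABABAABABAABABABAABABAABABABAABABAABABABAC  (len 3364)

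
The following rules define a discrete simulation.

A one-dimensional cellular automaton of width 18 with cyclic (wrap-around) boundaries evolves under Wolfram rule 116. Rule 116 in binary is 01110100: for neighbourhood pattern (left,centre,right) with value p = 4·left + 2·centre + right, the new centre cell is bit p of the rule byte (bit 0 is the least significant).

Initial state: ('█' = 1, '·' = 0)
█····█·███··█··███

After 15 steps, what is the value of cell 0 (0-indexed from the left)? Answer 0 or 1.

0

[0] █····█·███··█··███
[1] ██···██··██·██····
[2] ·██···██··██·██···
[3] ··██···██··██·██··
[4] ···██···██··██·██·
[5] ····██···██··██·██
[6] █····██···██··██·█
[7] ██····██···██··██·
[8] ·██····██···██··██
[9] █·██····██···██··█
[10] ██·██····██···██··
[11] ·██·██····██···██·
[12] ··██·██····██···██
[13] █··██·██····██···█
[14] ██··██·██····██···
[15] ·██··██·██····██··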